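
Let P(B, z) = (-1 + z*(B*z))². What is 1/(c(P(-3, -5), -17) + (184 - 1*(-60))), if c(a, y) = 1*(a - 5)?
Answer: 1/6015 ≈ 0.00016625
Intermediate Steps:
P(B, z) = (-1 + B*z²)²
c(a, y) = -5 + a (c(a, y) = 1*(-5 + a) = -5 + a)
1/(c(P(-3, -5), -17) + (184 - 1*(-60))) = 1/((-5 + (-1 - 3*(-5)²)²) + (184 - 1*(-60))) = 1/((-5 + (-1 - 3*25)²) + (184 + 60)) = 1/((-5 + (-1 - 75)²) + 244) = 1/((-5 + (-76)²) + 244) = 1/((-5 + 5776) + 244) = 1/(5771 + 244) = 1/6015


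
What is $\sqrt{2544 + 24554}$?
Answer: $\sqrt{27098} \approx 164.61$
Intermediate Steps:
$\sqrt{2544 + 24554} = \sqrt{27098}$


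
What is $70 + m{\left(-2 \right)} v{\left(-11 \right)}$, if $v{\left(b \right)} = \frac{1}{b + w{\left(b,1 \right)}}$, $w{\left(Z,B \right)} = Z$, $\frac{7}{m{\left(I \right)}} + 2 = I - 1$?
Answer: $\frac{7707}{110} \approx 70.064$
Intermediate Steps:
$m{\left(I \right)} = \frac{7}{-3 + I}$ ($m{\left(I \right)} = \frac{7}{-2 + \left(I - 1\right)} = \frac{7}{-2 + \left(-1 + I\right)} = \frac{7}{-3 + I}$)
$v{\left(b \right)} = \frac{1}{2 b}$ ($v{\left(b \right)} = \frac{1}{b + b} = \frac{1}{2 b}$)
$70 + m{\left(-2 \right)} v{\left(-11 \right)} = 70 + \frac{7}{-3 - 2} \frac{1}{2 \left(-11\right)} = 70 + \frac{7}{-5} \cdot \frac{1}{2} \left(- \frac{1}{11}\right) = 70 + 7 \left(- \frac{1}{5}\right) \left(- \frac{1}{22}\right) = 70 - - \frac{7}{110} = 70 + \frac{7}{110} = \frac{7707}{110}$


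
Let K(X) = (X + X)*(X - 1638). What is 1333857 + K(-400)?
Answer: 2964257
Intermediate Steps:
K(X) = 2*X*(-1638 + X) (K(X) = (2*X)*(-1638 + X) = 2*X*(-1638 + X))
1333857 + K(-400) = 1333857 + 2*(-400)*(-1638 - 400) = 1333857 + 2*(-400)*(-2038) = 1333857 + 1630400 = 2964257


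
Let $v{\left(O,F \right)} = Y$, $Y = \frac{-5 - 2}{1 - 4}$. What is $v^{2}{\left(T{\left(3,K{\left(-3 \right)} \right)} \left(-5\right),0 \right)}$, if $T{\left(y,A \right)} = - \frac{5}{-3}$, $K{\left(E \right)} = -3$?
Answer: $\frac{49}{9} \approx 5.4444$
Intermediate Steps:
$Y = \frac{7}{3}$ ($Y = - \frac{7}{-3} = \left(-7\right) \left(- \frac{1}{3}\right) = \frac{7}{3} \approx 2.3333$)
$T{\left(y,A \right)} = \frac{5}{3}$ ($T{\left(y,A \right)} = \left(-5\right) \left(- \frac{1}{3}\right) = \frac{5}{3}$)
$v{\left(O,F \right)} = \frac{7}{3}$
$v^{2}{\left(T{\left(3,K{\left(-3 \right)} \right)} \left(-5\right),0 \right)} = \left(\frac{7}{3}\right)^{2} = \frac{49}{9}$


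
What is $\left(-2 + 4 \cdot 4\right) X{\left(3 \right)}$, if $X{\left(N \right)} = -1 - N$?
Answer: $-56$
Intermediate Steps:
$\left(-2 + 4 \cdot 4\right) X{\left(3 \right)} = \left(-2 + 4 \cdot 4\right) \left(-1 - 3\right) = \left(-2 + 16\right) \left(-1 - 3\right) = 14 \left(-4\right) = -56$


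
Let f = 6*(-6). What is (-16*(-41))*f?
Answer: -23616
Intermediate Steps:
f = -36
(-16*(-41))*f = -16*(-41)*(-36) = 656*(-36) = -23616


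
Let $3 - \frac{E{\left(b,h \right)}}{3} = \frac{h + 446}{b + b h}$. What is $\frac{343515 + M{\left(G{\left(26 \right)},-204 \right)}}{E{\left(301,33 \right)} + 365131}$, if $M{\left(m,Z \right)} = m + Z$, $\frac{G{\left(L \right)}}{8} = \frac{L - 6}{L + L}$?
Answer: $\frac{45675191422}{48578937199} \approx 0.94023$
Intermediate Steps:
$G{\left(L \right)} = \frac{4 \left(-6 + L\right)}{L}$ ($G{\left(L \right)} = 8 \frac{L - 6}{L + L} = 8 \frac{-6 + L}{2 L} = \frac{4 \left(-6 + L\right)}{L}$)
$M{\left(m,Z \right)} = Z + m$
$E{\left(b,h \right)} = 9 - \frac{3 \left(446 + h\right)}{b + b h}$ ($E{\left(b,h \right)} = 9 - 3 \frac{h + 446}{b + b h} = 9 - 3 \frac{446 + h}{b + b h} = 9 - \frac{3 \left(446 + h\right)}{b + b h}$)
$\frac{343515 + M{\left(G{\left(26 \right)},-204 \right)}}{E{\left(301,33 \right)} + 365131} = \frac{343515 - \left(200 + \frac{12}{13}\right)}{\frac{3 \left(-446 - 33 + 3 \cdot 301 + 3 \cdot 301 \cdot 33\right)}{301 \left(1 + 33\right)} + 365131} = \frac{343515 + \left(-204 + \left(4 - \frac{12}{13}\right)\right)}{3 \cdot \frac{1}{301} \cdot \frac{1}{34} \left(-446 - 33 + 903 + 29799\right) + 365131} = \frac{343515 + \left(-204 + \left(4 - \frac{12}{13}\right)\right)}{3 \cdot \frac{1}{301} \cdot \frac{1}{34} \cdot 30223 + 365131} = \frac{343515 + \left(-204 + \frac{40}{13}\right)}{\frac{90669}{10234} + 365131} = \frac{343515 - \frac{2612}{13}}{\frac{3736841323}{10234}} = \frac{4463083}{13} \cdot \frac{10234}{3736841323} = \frac{45675191422}{48578937199}$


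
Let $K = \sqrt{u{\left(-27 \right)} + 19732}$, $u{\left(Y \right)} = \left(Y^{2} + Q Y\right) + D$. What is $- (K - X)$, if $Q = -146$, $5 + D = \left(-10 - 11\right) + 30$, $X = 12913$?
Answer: $12913 - \sqrt{24407} \approx 12757.0$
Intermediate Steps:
$D = 4$ ($D = -5 + \left(\left(-10 - 11\right) + 30\right) = -5 + \left(-21 + 30\right) = -5 + 9 = 4$)
$u{\left(Y \right)} = 4 + Y^{2} - 146 Y$ ($u{\left(Y \right)} = \left(Y^{2} - 146 Y\right) + 4 = 4 + Y^{2} - 146 Y$)
$K = \sqrt{24407}$ ($K = \sqrt{\left(4 + \left(-27\right)^{2} - -3942\right) + 19732} = \sqrt{\left(4 + 729 + 3942\right) + 19732} = \sqrt{4675 + 19732} = \sqrt{24407} \approx 156.23$)
$- (K - X) = - (\sqrt{24407} - 12913) = - (-12913 + \sqrt{24407}) = 12913 - \sqrt{24407}$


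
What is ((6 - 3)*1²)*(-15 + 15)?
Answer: 0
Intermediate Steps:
((6 - 3)*1²)*(-15 + 15) = (3*1)*0 = 3*0 = 0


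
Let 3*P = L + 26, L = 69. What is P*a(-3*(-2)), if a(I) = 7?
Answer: 665/3 ≈ 221.67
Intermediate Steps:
P = 95/3 (P = (69 + 26)/3 = (1/3)*95 = 95/3 ≈ 31.667)
P*a(-3*(-2)) = (95/3)*7 = 665/3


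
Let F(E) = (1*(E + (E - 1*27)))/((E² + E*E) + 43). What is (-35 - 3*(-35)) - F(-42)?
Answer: 250081/3571 ≈ 70.031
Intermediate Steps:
F(E) = (-27 + 2*E)/(43 + 2*E²) (F(E) = (1*(E + (E - 27)))/((E² + E²) + 43) = (1*(E + (-27 + E)))/(2*E² + 43) = (1*(-27 + 2*E))/(43 + 2*E²) = (-27 + 2*E)/(43 + 2*E²))
(-35 - 3*(-35)) - F(-42) = (-35 - 3*(-35)) - (-27 + 2*(-42))/(43 + 2*(-42)²) = (-35 + 105) - (-27 - 84)/(43 + 2*1764) = 70 - (-111)/(43 + 3528) = 70 - (-111)/3571 = 70 - 1*(-111/3571) = 70 + 111/3571 = 250081/3571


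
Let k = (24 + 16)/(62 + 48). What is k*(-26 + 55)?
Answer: 116/11 ≈ 10.545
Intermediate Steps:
k = 4/11 (k = 40/110 = 40*(1/110) = 4/11 ≈ 0.36364)
k*(-26 + 55) = 4*(-26 + 55)/11 = (4/11)*29 = 116/11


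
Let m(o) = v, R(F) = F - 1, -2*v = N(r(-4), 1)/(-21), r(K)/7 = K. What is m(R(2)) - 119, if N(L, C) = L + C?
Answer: -1675/14 ≈ -119.64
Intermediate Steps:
r(K) = 7*K
N(L, C) = C + L
v = -9/14 (v = -(1 + 7*(-4))/(2*(-21)) = -(1 - 28)*(-1)/(2*21) = -(-27)*(-1)/(2*21) = -½*9/7 = -9/14 ≈ -0.64286)
R(F) = -1 + F
m(o) = -9/14
m(R(2)) - 119 = -9/14 - 119 = -1675/14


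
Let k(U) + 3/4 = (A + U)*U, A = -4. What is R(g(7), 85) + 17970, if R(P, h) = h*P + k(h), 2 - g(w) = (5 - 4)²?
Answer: 99757/4 ≈ 24939.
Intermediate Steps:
k(U) = -¾ + U*(-4 + U) (k(U) = -¾ + (-4 + U)*U = -¾ + U*(-4 + U))
g(w) = 1 (g(w) = 2 - (5 - 4)² = 2 - 1*1² = 2 - 1*1 = 2 - 1 = 1)
R(P, h) = -¾ + h² - 4*h + P*h (R(P, h) = h*P + (-¾ + h² - 4*h) = P*h + (-¾ + h² - 4*h) = -¾ + h² - 4*h + P*h)
R(g(7), 85) + 17970 = (-¾ + 85² - 4*85 + 1*85) + 17970 = (-¾ + 7225 - 340 + 85) + 17970 = 27877/4 + 17970 = 99757/4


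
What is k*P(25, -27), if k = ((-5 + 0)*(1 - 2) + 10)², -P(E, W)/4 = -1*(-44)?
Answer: -39600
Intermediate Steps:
P(E, W) = -176 (P(E, W) = -(-4)*(-44) = -4*44 = -176)
k = 225 (k = (-5*(-1) + 10)² = (5 + 10)² = 15² = 225)
k*P(25, -27) = 225*(-176) = -39600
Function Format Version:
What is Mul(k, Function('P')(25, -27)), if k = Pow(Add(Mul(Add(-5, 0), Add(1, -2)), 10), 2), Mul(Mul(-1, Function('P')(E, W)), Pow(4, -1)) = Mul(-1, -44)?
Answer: -39600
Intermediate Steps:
Function('P')(E, W) = -176 (Function('P')(E, W) = Mul(-4, Mul(-1, -44)) = Mul(-4, 44) = -176)
k = 225 (k = Pow(Add(Mul(-5, -1), 10), 2) = Pow(Add(5, 10), 2) = Pow(15, 2) = 225)
Mul(k, Function('P')(25, -27)) = Mul(225, -176) = -39600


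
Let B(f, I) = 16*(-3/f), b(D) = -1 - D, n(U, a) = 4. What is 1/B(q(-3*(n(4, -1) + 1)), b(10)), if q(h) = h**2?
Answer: -75/16 ≈ -4.6875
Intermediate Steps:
B(f, I) = -48/f
1/B(q(-3*(n(4, -1) + 1)), b(10)) = 1/(-48*1/(9*(4 + 1)**2)) = 1/(-48/((-3*5)**2)) = 1/(-48/((-15)**2)) = 1/(-48/225) = 1/(-48*1/225) = 1/(-16/75) = -75/16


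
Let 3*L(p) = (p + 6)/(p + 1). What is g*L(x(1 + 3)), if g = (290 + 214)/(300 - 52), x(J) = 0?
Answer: 126/31 ≈ 4.0645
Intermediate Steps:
L(p) = (6 + p)/(3*(1 + p)) (L(p) = ((p + 6)/(p + 1))/3 = ((6 + p)/(1 + p))/3 = (6 + p)/(3*(1 + p)))
g = 63/31 (g = 504/248 = 504*(1/248) = 63/31 ≈ 2.0323)
g*L(x(1 + 3)) = 63*((6 + 0)/(3*(1 + 0)))/31 = 63*((⅓)*6/1)/31 = 63*((⅓)*1*6)/31 = (63/31)*2 = 126/31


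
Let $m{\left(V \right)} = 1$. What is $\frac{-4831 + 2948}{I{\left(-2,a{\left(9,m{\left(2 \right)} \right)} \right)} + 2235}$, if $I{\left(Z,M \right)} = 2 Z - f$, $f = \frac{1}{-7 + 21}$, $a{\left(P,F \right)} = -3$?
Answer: $- \frac{26362}{31233} \approx -0.84404$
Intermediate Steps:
$f = \frac{1}{14} \approx 0.071429$
$I{\left(Z,M \right)} = - \frac{1}{14} + 2 Z$ ($I{\left(Z,M \right)} = 2 Z - \frac{1}{14} = - \frac{1}{14} + 2 Z$)
$\frac{-4831 + 2948}{I{\left(-2,a{\left(9,m{\left(2 \right)} \right)} \right)} + 2235} = \frac{-4831 + 2948}{\left(- \frac{1}{14} + 2 \left(-2\right)\right) + 2235} = - \frac{1883}{\left(- \frac{1}{14} - 4\right) + 2235} = - \frac{1883}{- \frac{57}{14} + 2235} = - \frac{1883}{\frac{31233}{14}} = \left(-1883\right) \frac{14}{31233} = - \frac{26362}{31233}$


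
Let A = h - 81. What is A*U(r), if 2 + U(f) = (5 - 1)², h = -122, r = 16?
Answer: -2842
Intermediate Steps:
A = -203 (A = -122 - 81 = -203)
U(f) = 14 (U(f) = -2 + (5 - 1)² = -2 + 4² = -2 + 16 = 14)
A*U(r) = -203*14 = -2842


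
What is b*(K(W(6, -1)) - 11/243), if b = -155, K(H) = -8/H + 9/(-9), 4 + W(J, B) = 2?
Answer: -111290/243 ≈ -457.98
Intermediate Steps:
W(J, B) = -2 (W(J, B) = -4 + 2 = -2)
K(H) = -1 - 8/H (K(H) = -8/H + 9*(-⅑) = -8/H - 1 = -1 - 8/H)
b*(K(W(6, -1)) - 11/243) = -155*((-8 - 1*(-2))/(-2) - 11/243) = -155*(-(-8 + 2)/2 - 11*1/243) = -155*(-½*(-6) - 11/243) = -155*(3 - 11/243) = -155*718/243 = -111290/243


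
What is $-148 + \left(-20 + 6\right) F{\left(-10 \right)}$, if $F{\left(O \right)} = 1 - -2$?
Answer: $-190$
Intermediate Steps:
$F{\left(O \right)} = 3$ ($F{\left(O \right)} = 1 + 2 = 3$)
$-148 + \left(-20 + 6\right) F{\left(-10 \right)} = -148 + \left(-20 + 6\right) 3 = -148 - 42 = -190$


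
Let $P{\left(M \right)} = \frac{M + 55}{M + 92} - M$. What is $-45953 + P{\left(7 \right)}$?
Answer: $- \frac{4549978}{99} \approx -45959.0$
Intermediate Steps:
$P{\left(M \right)} = - M + \frac{55 + M}{92 + M}$ ($P{\left(M \right)} = \frac{55 + M}{92 + M} - M = - M + \frac{55 + M}{92 + M}$)
$-45953 + P{\left(7 \right)} = -45953 + \frac{55 - 7^{2} - 637}{92 + 7} = -45953 + \frac{55 - 49 - 637}{99} = -45953 + \frac{1}{99} \left(-631\right) = -45953 - \frac{631}{99} = - \frac{4549978}{99}$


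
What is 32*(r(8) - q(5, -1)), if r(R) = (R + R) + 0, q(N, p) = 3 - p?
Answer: 384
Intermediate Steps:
r(R) = 2*R (r(R) = 2*R + 0 = 2*R)
32*(r(8) - q(5, -1)) = 32*(2*8 - (3 - 1*(-1))) = 32*(16 - (3 + 1)) = 32*(16 - 1*4) = 32*(16 - 4) = 32*12 = 384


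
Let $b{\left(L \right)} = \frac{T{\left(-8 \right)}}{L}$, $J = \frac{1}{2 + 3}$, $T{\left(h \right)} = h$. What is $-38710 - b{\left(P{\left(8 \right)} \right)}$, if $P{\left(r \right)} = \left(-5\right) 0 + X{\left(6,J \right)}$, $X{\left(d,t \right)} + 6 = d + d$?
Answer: $- \frac{116126}{3} \approx -38709.0$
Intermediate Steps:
$J = \frac{1}{5} \approx 0.2$
$X{\left(d,t \right)} = -6 + 2 d$ ($X{\left(d,t \right)} = -6 + \left(d + d\right) = -6 + 2 d$)
$P{\left(r \right)} = 6$ ($P{\left(r \right)} = \left(-5\right) 0 + \left(-6 + 2 \cdot 6\right) = 0 + \left(-6 + 12\right) = 0 + 6 = 6$)
$b{\left(L \right)} = - \frac{8}{L}$
$-38710 - b{\left(P{\left(8 \right)} \right)} = -38710 - - \frac{8}{6} = -38710 - \left(-8\right) \frac{1}{6} = -38710 - - \frac{4}{3} = -38710 + \frac{4}{3} = - \frac{116126}{3}$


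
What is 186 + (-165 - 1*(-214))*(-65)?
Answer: -2999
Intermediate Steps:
186 + (-165 - 1*(-214))*(-65) = 186 + (-165 + 214)*(-65) = 186 + 49*(-65) = 186 - 3185 = -2999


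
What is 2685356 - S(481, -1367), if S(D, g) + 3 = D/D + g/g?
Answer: 2685357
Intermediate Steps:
S(D, g) = -1 (S(D, g) = -3 + (D/D + g/g) = -3 + (1 + 1) = -3 + 2 = -1)
2685356 - S(481, -1367) = 2685356 - 1*(-1) = 2685356 + 1 = 2685357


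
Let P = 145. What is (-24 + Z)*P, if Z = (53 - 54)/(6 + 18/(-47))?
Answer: -925535/264 ≈ -3505.8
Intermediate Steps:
Z = -47/264 (Z = -1/(6 + 18*(-1/47)) = -1/(6 - 18/47) = -1/264/47 = -1*47/264 = -47/264 ≈ -0.17803)
(-24 + Z)*P = (-24 - 47/264)*145 = -6383/264*145 = -925535/264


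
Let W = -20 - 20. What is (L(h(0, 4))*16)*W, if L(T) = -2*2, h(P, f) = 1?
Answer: 2560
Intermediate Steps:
L(T) = -4
W = -40
(L(h(0, 4))*16)*W = -4*16*(-40) = -64*(-40) = 2560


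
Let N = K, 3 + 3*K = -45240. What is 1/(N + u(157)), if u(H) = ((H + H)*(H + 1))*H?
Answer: 1/7774003 ≈ 1.2863e-7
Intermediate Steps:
K = -15081 (K = -1 + (⅓)*(-45240) = -1 - 15080 = -15081)
N = -15081
u(H) = 2*H²*(1 + H) (u(H) = ((2*H)*(1 + H))*H = (2*H*(1 + H))*H = 2*H²*(1 + H))
1/(N + u(157)) = 1/(-15081 + 2*157²*(1 + 157)) = 1/(-15081 + 2*24649*158) = 1/(-15081 + 7789084) = 1/7774003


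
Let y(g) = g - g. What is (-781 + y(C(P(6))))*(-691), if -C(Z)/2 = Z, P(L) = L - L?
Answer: 539671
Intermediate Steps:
P(L) = 0
C(Z) = -2*Z
y(g) = 0
(-781 + y(C(P(6))))*(-691) = (-781 + 0)*(-691) = -781*(-691) = 539671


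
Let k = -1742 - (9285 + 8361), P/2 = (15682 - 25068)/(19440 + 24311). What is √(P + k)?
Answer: 2*I*√9278090378290/43751 ≈ 139.24*I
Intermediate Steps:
P = -18772/43751 (P = 2*((15682 - 25068)/(19440 + 24311)) = 2*(-9386/43751) = -18772/43751 ≈ -0.42906)
k = -19388 (k = -1742 - 1*17646 = -1742 - 17646 = -19388)
√(P + k) = √(-18772/43751 - 19388) = √(-848263160/43751) = 2*I*√9278090378290/43751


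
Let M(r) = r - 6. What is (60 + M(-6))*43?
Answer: 2064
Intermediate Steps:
M(r) = -6 + r
(60 + M(-6))*43 = (60 + (-6 - 6))*43 = (60 - 12)*43 = 48*43 = 2064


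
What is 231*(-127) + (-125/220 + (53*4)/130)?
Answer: -83900781/2860 ≈ -29336.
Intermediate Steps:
231*(-127) + (-125/220 + (53*4)/130) = -29337 + (-125*1/220 + 212*(1/130)) = -29337 + (-25/44 + 106/65) = -29337 + 3039/2860 = -83900781/2860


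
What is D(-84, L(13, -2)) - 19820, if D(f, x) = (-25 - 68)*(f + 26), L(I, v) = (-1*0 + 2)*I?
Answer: -14426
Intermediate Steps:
L(I, v) = 2*I (L(I, v) = (0 + 2)*I = 2*I)
D(f, x) = -2418 - 93*f (D(f, x) = -93*(26 + f) = -2418 - 93*f)
D(-84, L(13, -2)) - 19820 = (-2418 - 93*(-84)) - 19820 = (-2418 + 7812) - 19820 = 5394 - 19820 = -14426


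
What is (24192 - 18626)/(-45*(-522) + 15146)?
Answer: 2783/19318 ≈ 0.14406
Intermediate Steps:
(24192 - 18626)/(-45*(-522) + 15146) = 5566/(23490 + 15146) = 5566/38636 = 5566*(1/38636) = 2783/19318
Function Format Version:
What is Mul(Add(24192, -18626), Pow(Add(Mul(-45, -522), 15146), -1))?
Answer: Rational(2783, 19318) ≈ 0.14406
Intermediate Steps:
Mul(Add(24192, -18626), Pow(Add(Mul(-45, -522), 15146), -1)) = Mul(5566, Pow(Add(23490, 15146), -1)) = Mul(5566, Pow(38636, -1)) = Mul(5566, Rational(1, 38636)) = Rational(2783, 19318)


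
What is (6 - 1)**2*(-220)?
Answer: -5500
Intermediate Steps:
(6 - 1)**2*(-220) = 5**2*(-220) = 25*(-220) = -5500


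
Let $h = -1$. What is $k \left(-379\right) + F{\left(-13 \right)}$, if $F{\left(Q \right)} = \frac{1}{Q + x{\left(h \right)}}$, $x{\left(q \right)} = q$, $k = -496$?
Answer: $\frac{2631775}{14} \approx 1.8798 \cdot 10^{5}$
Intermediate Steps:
$F{\left(Q \right)} = \frac{1}{-1 + Q}$ ($F{\left(Q \right)} = \frac{1}{Q - 1} = \frac{1}{-1 + Q}$)
$k \left(-379\right) + F{\left(-13 \right)} = \left(-496\right) \left(-379\right) + \frac{1}{-1 - 13} = 187984 + \frac{1}{-14} = 187984 - \frac{1}{14} = \frac{2631775}{14}$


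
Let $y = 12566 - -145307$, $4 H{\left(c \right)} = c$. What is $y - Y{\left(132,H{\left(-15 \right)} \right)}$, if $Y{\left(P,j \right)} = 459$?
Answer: $157414$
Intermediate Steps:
$H{\left(c \right)} = \frac{c}{4}$
$y = 157873$ ($y = 12566 + 145307 = 157873$)
$y - Y{\left(132,H{\left(-15 \right)} \right)} = 157873 - 459 = 157414$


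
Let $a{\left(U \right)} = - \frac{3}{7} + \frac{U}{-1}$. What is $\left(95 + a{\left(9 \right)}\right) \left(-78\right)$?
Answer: $- \frac{46722}{7} \approx -6674.6$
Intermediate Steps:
$a{\left(U \right)} = - \frac{3}{7} - U$ ($a{\left(U \right)} = \left(-3\right) \frac{1}{7} + U \left(-1\right) = - \frac{3}{7} - U$)
$\left(95 + a{\left(9 \right)}\right) \left(-78\right) = \left(95 - \frac{66}{7}\right) \left(-78\right) = \frac{599}{7} \left(-78\right) = - \frac{46722}{7}$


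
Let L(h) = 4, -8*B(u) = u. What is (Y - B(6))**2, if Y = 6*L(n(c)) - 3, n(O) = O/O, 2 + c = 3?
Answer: 7569/16 ≈ 473.06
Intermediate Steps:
c = 1 (c = -2 + 3 = 1)
B(u) = -u/8
n(O) = 1
Y = 21 (Y = 6*4 - 3 = 24 - 3 = 21)
(Y - B(6))**2 = (21 - (-1)*6/8)**2 = (21 - 1*(-3/4))**2 = (21 + 3/4)**2 = (87/4)**2 = 7569/16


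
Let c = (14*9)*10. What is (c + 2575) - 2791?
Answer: 1044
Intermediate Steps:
c = 1260 (c = 126*10 = 1260)
(c + 2575) - 2791 = (1260 + 2575) - 2791 = 3835 - 2791 = 1044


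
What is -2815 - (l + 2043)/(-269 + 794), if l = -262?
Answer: -1479656/525 ≈ -2818.4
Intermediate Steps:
-2815 - (l + 2043)/(-269 + 794) = -2815 - (-262 + 2043)/(-269 + 794) = -2815 - 1781/525 = -1479656/525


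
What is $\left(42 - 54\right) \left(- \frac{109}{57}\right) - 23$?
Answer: $- \frac{1}{19} \approx -0.052632$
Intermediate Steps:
$\left(42 - 54\right) \left(- \frac{109}{57}\right) - 23 = \left(42 - 54\right) \left(\left(-109\right) \frac{1}{57}\right) - 23 = \left(-12\right) \left(- \frac{109}{57}\right) - 23 = \frac{436}{19} - 23 = - \frac{1}{19}$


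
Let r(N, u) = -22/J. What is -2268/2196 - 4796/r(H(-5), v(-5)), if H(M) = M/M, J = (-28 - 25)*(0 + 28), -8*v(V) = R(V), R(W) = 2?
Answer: -19734295/61 ≈ -3.2351e+5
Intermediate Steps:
v(V) = -¼ (v(V) = -⅛*2 = -¼)
J = -1484 (J = -53*28 = -1484)
H(M) = 1
r(N, u) = 11/742 (r(N, u) = -22/(-1484) = -22*(-1/1484) = 11/742)
-2268/2196 - 4796/r(H(-5), v(-5)) = -2268/2196 - 4796/11/742 = -2268*1/2196 - 4796*742/11 = -63/61 - 323512 = -19734295/61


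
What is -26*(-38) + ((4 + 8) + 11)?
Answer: 1011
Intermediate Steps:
-26*(-38) + ((4 + 8) + 11) = 988 + (12 + 11) = 988 + 23 = 1011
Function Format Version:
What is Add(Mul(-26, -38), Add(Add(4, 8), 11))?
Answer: 1011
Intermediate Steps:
Add(Mul(-26, -38), Add(Add(4, 8), 11)) = Add(988, Add(12, 11)) = Add(988, 23) = 1011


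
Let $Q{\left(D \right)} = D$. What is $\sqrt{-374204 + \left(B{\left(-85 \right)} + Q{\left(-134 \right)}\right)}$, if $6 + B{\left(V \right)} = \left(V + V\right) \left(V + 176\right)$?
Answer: $i \sqrt{389814} \approx 624.35 i$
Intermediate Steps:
$B{\left(V \right)} = -6 + 2 V \left(176 + V\right)$ ($B{\left(V \right)} = -6 + \left(V + V\right) \left(V + 176\right) = -6 + 2 V \left(176 + V\right)$)
$\sqrt{-374204 + \left(B{\left(-85 \right)} + Q{\left(-134 \right)}\right)} = \sqrt{-374204 + \left(\left(-6 + 2 \left(-85\right)^{2} + 352 \left(-85\right)\right) - 134\right)} = \sqrt{-374204 - 15610} = \sqrt{-389814} = i \sqrt{389814}$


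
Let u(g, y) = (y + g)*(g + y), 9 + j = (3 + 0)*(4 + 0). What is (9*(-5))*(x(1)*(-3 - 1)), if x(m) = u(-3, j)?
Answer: 0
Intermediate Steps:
j = 3 (j = -9 + (3 + 0)*(4 + 0) = -9 + 3*4 = -9 + 12 = 3)
u(g, y) = (g + y)² (u(g, y) = (g + y)*(g + y) = (g + y)²)
x(m) = 0 (x(m) = (-3 + 3)² = 0² = 0)
(9*(-5))*(x(1)*(-3 - 1)) = (9*(-5))*(0*(-3 - 1)) = -0*(-4) = -45*0 = 0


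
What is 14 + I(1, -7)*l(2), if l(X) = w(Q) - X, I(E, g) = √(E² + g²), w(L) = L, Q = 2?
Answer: 14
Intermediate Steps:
l(X) = 2 - X
14 + I(1, -7)*l(2) = 14 + √(1² + (-7)²)*(2 - 1*2) = 14 + √(1 + 49)*(2 - 2) = 14 + √50*0 = 14 + (5*√2)*0 = 14 + 0 = 14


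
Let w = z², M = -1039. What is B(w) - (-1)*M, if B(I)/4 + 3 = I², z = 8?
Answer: 15333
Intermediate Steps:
w = 64 (w = 8² = 64)
B(I) = -12 + 4*I²
B(w) - (-1)*M = (-12 + 4*64²) - (-1)*(-1039) = (-12 + 4*4096) - 1*1039 = (-12 + 16384) - 1039 = 16372 - 1039 = 15333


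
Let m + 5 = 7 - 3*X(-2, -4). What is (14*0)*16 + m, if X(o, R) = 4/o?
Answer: 8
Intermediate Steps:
m = 8 (m = -5 + (7 - 12/(-2)) = -5 + (7 - 12*(-1)/2) = -5 + (7 - 3*(-2)) = -5 + (7 + 6) = -5 + 13 = 8)
(14*0)*16 + m = (14*0)*16 + 8 = 0*16 + 8 = 0 + 8 = 8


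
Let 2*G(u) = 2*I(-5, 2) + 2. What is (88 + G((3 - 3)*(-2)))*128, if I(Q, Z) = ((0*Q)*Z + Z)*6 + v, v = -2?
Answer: 12672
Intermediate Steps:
I(Q, Z) = -2 + 6*Z (I(Q, Z) = ((0*Q)*Z + Z)*6 - 2 = (0*Z + Z)*6 - 2 = (0 + Z)*6 - 2 = Z*6 - 2 = 6*Z - 2 = -2 + 6*Z)
G(u) = 11 (G(u) = (2*(-2 + 6*2) + 2)/2 = (2*(-2 + 12) + 2)/2 = (2*10 + 2)/2 = (20 + 2)/2 = (1/2)*22 = 11)
(88 + G((3 - 3)*(-2)))*128 = (88 + 11)*128 = 99*128 = 12672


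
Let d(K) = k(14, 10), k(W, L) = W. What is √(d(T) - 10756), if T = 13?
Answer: I*√10742 ≈ 103.64*I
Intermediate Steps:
d(K) = 14
√(d(T) - 10756) = √(14 - 10756) = √(-10742) = I*√10742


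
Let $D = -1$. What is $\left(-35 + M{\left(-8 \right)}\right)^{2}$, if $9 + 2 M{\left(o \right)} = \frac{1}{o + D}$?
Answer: $\frac{126736}{81} \approx 1564.6$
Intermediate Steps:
$M{\left(o \right)} = - \frac{9}{2} + \frac{1}{2 \left(-1 + o\right)}$ ($M{\left(o \right)} = - \frac{9}{2} + \frac{1}{2 \left(o - 1\right)} = - \frac{9}{2} + \frac{1}{2 \left(-1 + o\right)}$)
$\left(-35 + M{\left(-8 \right)}\right)^{2} = \left(-35 + \frac{10 - -72}{2 \left(-1 - 8\right)}\right)^{2} = \left(-35 + \frac{10 + 72}{2 \left(-9\right)}\right)^{2} = \left(-35 + \frac{1}{2} \left(- \frac{1}{9}\right) 82\right)^{2} = \left(-35 - \frac{41}{9}\right)^{2} = \left(- \frac{356}{9}\right)^{2} = \frac{126736}{81}$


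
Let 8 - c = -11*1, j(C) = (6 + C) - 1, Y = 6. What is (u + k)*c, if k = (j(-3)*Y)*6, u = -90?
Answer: -342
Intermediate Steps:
j(C) = 5 + C
k = 72 (k = ((5 - 3)*6)*6 = (2*6)*6 = 12*6 = 72)
c = 19 (c = 8 - (-11) = 8 - 1*(-11) = 8 + 11 = 19)
(u + k)*c = (-90 + 72)*19 = -18*19 = -342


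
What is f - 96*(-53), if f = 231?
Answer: 5319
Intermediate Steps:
f - 96*(-53) = 231 - 96*(-53) = 231 + 5088 = 5319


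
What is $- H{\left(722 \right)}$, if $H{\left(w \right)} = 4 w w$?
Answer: $-2085136$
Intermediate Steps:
$H{\left(w \right)} = 4 w^{2}$
$- H{\left(722 \right)} = - 4 \cdot 722^{2} = - 4 \cdot 521284 = \left(-1\right) 2085136 = -2085136$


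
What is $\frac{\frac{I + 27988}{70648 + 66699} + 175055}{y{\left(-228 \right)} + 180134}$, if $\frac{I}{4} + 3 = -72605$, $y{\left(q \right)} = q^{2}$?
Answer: $\frac{490673809}{650626754} \approx 0.75416$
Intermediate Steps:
$I = -290432$ ($I = -12 + 4 \left(-72605\right) = -12 - 290420 = -290432$)
$\frac{\frac{I + 27988}{70648 + 66699} + 175055}{y{\left(-228 \right)} + 180134} = \frac{\frac{-290432 + 27988}{70648 + 66699} + 175055}{\left(-228\right)^{2} + 180134} = \frac{- \frac{262444}{137347} + 175055}{51984 + 180134} = \frac{\left(-262444\right) \frac{1}{137347} + 175055}{232118} = \left(- \frac{5356}{2803} + 175055\right) \frac{1}{232118} = \frac{490673809}{2803} \cdot \frac{1}{232118} = \frac{490673809}{650626754}$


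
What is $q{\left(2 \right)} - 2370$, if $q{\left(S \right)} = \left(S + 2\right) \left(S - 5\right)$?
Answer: $-2382$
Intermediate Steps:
$q{\left(S \right)} = \left(-5 + S\right) \left(2 + S\right)$ ($q{\left(S \right)} = \left(2 + S\right) \left(-5 + S\right) = \left(-5 + S\right) \left(2 + S\right)$)
$q{\left(2 \right)} - 2370 = \left(-10 + 2^{2} - 6\right) - 2370 = \left(-10 + 4 - 6\right) - 2370 = -12 - 2370 = -2382$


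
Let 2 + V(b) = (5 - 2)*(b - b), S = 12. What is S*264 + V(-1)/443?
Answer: 1403422/443 ≈ 3168.0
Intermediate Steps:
V(b) = -2 (V(b) = -2 + (5 - 2)*(b - b) = -2 + 3*0 = -2 + 0 = -2)
S*264 + V(-1)/443 = 12*264 - 2/443 = 3168 - 2*1/443 = 3168 - 2/443 = 1403422/443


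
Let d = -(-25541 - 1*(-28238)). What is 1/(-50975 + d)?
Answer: -1/53672 ≈ -1.8632e-5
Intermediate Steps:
d = -2697 (d = -(-25541 + 28238) = -1*2697 = -2697)
1/(-50975 + d) = 1/(-50975 - 2697) = 1/(-53672) = -1/53672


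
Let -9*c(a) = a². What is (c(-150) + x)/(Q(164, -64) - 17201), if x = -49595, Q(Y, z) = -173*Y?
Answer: 17365/15191 ≈ 1.1431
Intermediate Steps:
c(a) = -a²/9
(c(-150) + x)/(Q(164, -64) - 17201) = (-⅑*(-150)² - 49595)/(-173*164 - 17201) = (-⅑*22500 - 49595)/(-28372 - 17201) = (-2500 - 49595)/(-45573) = -52095*(-1/45573) = 17365/15191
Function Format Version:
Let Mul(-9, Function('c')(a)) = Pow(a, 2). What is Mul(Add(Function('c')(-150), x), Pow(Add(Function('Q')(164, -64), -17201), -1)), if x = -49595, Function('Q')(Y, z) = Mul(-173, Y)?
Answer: Rational(17365, 15191) ≈ 1.1431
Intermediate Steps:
Function('c')(a) = Mul(Rational(-1, 9), Pow(a, 2))
Mul(Add(Function('c')(-150), x), Pow(Add(Function('Q')(164, -64), -17201), -1)) = Mul(Add(Mul(Rational(-1, 9), Pow(-150, 2)), -49595), Pow(Add(Mul(-173, 164), -17201), -1)) = Mul(Add(Mul(Rational(-1, 9), 22500), -49595), Pow(Add(-28372, -17201), -1)) = Mul(Add(-2500, -49595), Pow(-45573, -1)) = Mul(-52095, Rational(-1, 45573)) = Rational(17365, 15191)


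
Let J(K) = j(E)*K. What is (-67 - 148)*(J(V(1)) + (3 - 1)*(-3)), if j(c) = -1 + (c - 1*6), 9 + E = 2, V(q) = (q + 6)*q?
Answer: 22360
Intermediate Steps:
V(q) = q*(6 + q) (V(q) = (6 + q)*q = q*(6 + q))
E = -7 (E = -9 + 2 = -7)
j(c) = -7 + c (j(c) = -1 + (c - 6) = -1 + (-6 + c) = -7 + c)
J(K) = -14*K (J(K) = (-7 - 7)*K = -14*K)
(-67 - 148)*(J(V(1)) + (3 - 1)*(-3)) = (-67 - 148)*(-14*(6 + 1) + (3 - 1)*(-3)) = -215*(-14*7 + 2*(-3)) = -215*(-14*7 - 6) = -215*(-98 - 6) = -215*(-104) = 22360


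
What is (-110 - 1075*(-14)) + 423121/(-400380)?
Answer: 5981254079/400380 ≈ 14939.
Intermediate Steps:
(-110 - 1075*(-14)) + 423121/(-400380) = (-110 - 215*(-70)) + 423121*(-1/400380) = (-110 + 15050) - 423121/400380 = 14940 - 423121/400380 = 5981254079/400380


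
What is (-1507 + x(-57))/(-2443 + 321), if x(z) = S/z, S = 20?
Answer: 85919/120954 ≈ 0.71034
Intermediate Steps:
x(z) = 20/z
(-1507 + x(-57))/(-2443 + 321) = (-1507 + 20/(-57))/(-2443 + 321) = (-1507 + 20*(-1/57))/(-2122) = (-1507 - 20/57)*(-1/2122) = -85919/57*(-1/2122) = 85919/120954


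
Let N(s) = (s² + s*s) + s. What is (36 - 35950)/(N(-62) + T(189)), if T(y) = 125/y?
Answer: -6787746/1441439 ≈ -4.7090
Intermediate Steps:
N(s) = s + 2*s² (N(s) = (s² + s²) + s = 2*s² + s = s + 2*s²)
(36 - 35950)/(N(-62) + T(189)) = (36 - 35950)/(-62*(1 + 2*(-62)) + 125/189) = -35914/(-62*(1 - 124) + 125*(1/189)) = -35914/(-62*(-123) + 125/189) = -35914/(7626 + 125/189) = -35914/1441439/189 = -35914*189/1441439 = -6787746/1441439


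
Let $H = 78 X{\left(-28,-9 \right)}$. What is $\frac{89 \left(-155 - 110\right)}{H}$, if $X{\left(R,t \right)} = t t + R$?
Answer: $- \frac{445}{78} \approx -5.7051$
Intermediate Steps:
$X{\left(R,t \right)} = R + t^{2}$ ($X{\left(R,t \right)} = t^{2} + R = R + t^{2}$)
$H = 4134$ ($H = 78 \left(-28 + \left(-9\right)^{2}\right) = 78 \left(-28 + 81\right) = 78 \cdot 53 = 4134$)
$\frac{89 \left(-155 - 110\right)}{H} = \frac{89 \left(-155 - 110\right)}{4134} = 89 \left(-265\right) \frac{1}{4134} = \left(-23585\right) \frac{1}{4134} = - \frac{445}{78}$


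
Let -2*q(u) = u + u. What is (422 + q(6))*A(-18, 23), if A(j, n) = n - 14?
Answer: 3744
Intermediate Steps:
A(j, n) = -14 + n
q(u) = -u (q(u) = -(u + u)/2 = -u)
(422 + q(6))*A(-18, 23) = (422 - 1*6)*(-14 + 23) = (422 - 6)*9 = 416*9 = 3744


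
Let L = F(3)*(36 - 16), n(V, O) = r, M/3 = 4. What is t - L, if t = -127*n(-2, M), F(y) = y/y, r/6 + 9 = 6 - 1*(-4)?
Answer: -782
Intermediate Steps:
M = 12 (M = 3*4 = 12)
r = 6 (r = -54 + 6*(6 - 1*(-4)) = -54 + 6*(6 + 4) = -54 + 6*10 = -54 + 60 = 6)
F(y) = 1
n(V, O) = 6
t = -762 (t = -127*6 = -762)
L = 20 (L = 1*(36 - 16) = 1*20 = 20)
t - L = -762 - 1*20 = -762 - 20 = -782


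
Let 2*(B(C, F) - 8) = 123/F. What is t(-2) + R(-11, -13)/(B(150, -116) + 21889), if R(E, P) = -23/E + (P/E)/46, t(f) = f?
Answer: -856782050/428411731 ≈ -1.9999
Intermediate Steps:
B(C, F) = 8 + 123/(2*F) (B(C, F) = 8 + (123/F)/2 = 8 + 123/(2*F))
R(E, P) = -23/E + P/(46*E) (R(E, P) = -23/E + (P/E)*(1/46) = -23/E + P/(46*E))
t(-2) + R(-11, -13)/(B(150, -116) + 21889) = -2 + ((1/46)*(-1058 - 13)/(-11))/((8 + (123/2)/(-116)) + 21889) = -2 + ((1/46)*(-1/11)*(-1071))/((8 + (123/2)*(-1/116)) + 21889) = -2 + 1071/(506*((8 - 123/232) + 21889)) = -2 + 1071/(506*(1733/232 + 21889)) = -2 + 1071/(506*(5079981/232)) = -2 + (1071/506)*(232/5079981) = -2 + 41412/428411731 = -856782050/428411731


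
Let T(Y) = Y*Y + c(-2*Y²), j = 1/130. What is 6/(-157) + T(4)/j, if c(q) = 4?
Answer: 408194/157 ≈ 2600.0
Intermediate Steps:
j = 1/130 ≈ 0.0076923
T(Y) = 4 + Y² (T(Y) = Y*Y + 4 = Y² + 4 = 4 + Y²)
6/(-157) + T(4)/j = 6/(-157) + (4 + 4²)/(1/130) = 6*(-1/157) + (4 + 16)*130 = -6/157 + 20*130 = -6/157 + 2600 = 408194/157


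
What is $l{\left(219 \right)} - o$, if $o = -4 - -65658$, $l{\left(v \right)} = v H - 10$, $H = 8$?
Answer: $-63912$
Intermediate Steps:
$l{\left(v \right)} = -10 + 8 v$ ($l{\left(v \right)} = v 8 - 10 = 8 v - 10 = -10 + 8 v$)
$o = 65654$ ($o = -4 + 65658 = 65654$)
$l{\left(219 \right)} - o = \left(-10 + 8 \cdot 219\right) - 65654 = \left(-10 + 1752\right) - 65654 = 1742 - 65654 = -63912$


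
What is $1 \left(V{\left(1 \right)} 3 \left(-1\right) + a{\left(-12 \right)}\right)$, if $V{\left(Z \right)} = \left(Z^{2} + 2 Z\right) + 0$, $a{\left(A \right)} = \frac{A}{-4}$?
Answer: $-6$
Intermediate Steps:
$a{\left(A \right)} = - \frac{A}{4}$ ($a{\left(A \right)} = A \left(- \frac{1}{4}\right) = - \frac{A}{4}$)
$V{\left(Z \right)} = Z^{2} + 2 Z$
$1 \left(V{\left(1 \right)} 3 \left(-1\right) + a{\left(-12 \right)}\right) = 1 \left(1 \left(2 + 1\right) 3 \left(-1\right) - -3\right) = 1 \left(1 \cdot 3 \cdot 3 \left(-1\right) + 3\right) = 1 \left(3 \cdot 3 \left(-1\right) + 3\right) = 1 \left(9 \left(-1\right) + 3\right) = 1 \left(-9 + 3\right) = 1 \left(-6\right) = -6$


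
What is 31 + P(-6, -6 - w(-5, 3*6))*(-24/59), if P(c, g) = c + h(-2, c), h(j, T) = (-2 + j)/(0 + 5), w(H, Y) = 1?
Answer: 9961/295 ≈ 33.766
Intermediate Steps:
h(j, T) = -2/5 + j/5 (h(j, T) = (-2 + j)/5 = (-2 + j)*(1/5) = -2/5 + j/5)
P(c, g) = -4/5 + c (P(c, g) = c + (-2/5 + (1/5)*(-2)) = c + (-2/5 - 2/5) = c - 4/5 = -4/5 + c)
31 + P(-6, -6 - w(-5, 3*6))*(-24/59) = 31 + (-4/5 - 6)*(-24/59) = 31 - (-816)/(5*59) = 31 - 34/5*(-24/59) = 31 + 816/295 = 9961/295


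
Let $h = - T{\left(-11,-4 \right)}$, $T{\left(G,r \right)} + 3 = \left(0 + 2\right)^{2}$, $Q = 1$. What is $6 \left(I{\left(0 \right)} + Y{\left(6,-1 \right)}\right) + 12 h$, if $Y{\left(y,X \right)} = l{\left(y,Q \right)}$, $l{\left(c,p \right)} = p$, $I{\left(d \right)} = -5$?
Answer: $-36$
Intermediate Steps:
$T{\left(G,r \right)} = 1$ ($T{\left(G,r \right)} = -3 + \left(0 + 2\right)^{2} = -3 + 2^{2} = -3 + 4 = 1$)
$Y{\left(y,X \right)} = 1$
$h = -1$ ($h = \left(-1\right) 1 = -1$)
$6 \left(I{\left(0 \right)} + Y{\left(6,-1 \right)}\right) + 12 h = 6 \left(-5 + 1\right) + 12 \left(-1\right) = 6 \left(-4\right) - 12 = -24 - 12 = -36$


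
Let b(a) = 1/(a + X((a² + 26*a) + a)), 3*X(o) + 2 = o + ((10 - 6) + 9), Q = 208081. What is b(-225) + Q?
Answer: 9131842769/43886 ≈ 2.0808e+5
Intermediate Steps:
X(o) = 11/3 + o/3 (X(o) = -⅔ + (o + ((10 - 6) + 9))/3 = -⅔ + (o + (4 + 9))/3 = -⅔ + (o + 13)/3 = -⅔ + (13 + o)/3 = -⅔ + (13/3 + o/3) = 11/3 + o/3)
b(a) = 1/(11/3 + 10*a + a²/3) (b(a) = 1/(a + (11/3 + ((a² + 26*a) + a)/3)) = 1/(a + (11/3 + (a² + 27*a)/3)) = 1/(a + (11/3 + (9*a + a²/3))) = 1/(a + (11/3 + 9*a + a²/3)) = 1/(11/3 + 10*a + a²/3))
b(-225) + Q = 3/(11 + (-225)² + 30*(-225)) + 208081 = 3/(11 + 50625 - 6750) + 208081 = 3/43886 + 208081 = 9131842769/43886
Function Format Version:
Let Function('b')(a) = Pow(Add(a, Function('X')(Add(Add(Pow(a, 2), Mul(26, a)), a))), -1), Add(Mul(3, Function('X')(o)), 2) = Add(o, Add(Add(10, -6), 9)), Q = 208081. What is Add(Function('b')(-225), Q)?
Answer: Rational(9131842769, 43886) ≈ 2.0808e+5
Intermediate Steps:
Function('X')(o) = Add(Rational(11, 3), Mul(Rational(1, 3), o)) (Function('X')(o) = Add(Rational(-2, 3), Mul(Rational(1, 3), Add(o, Add(Add(10, -6), 9)))) = Add(Rational(-2, 3), Mul(Rational(1, 3), Add(o, Add(4, 9)))) = Add(Rational(-2, 3), Mul(Rational(1, 3), Add(o, 13))) = Add(Rational(-2, 3), Mul(Rational(1, 3), Add(13, o))) = Add(Rational(-2, 3), Add(Rational(13, 3), Mul(Rational(1, 3), o))) = Add(Rational(11, 3), Mul(Rational(1, 3), o)))
Function('b')(a) = Pow(Add(Rational(11, 3), Mul(10, a), Mul(Rational(1, 3), Pow(a, 2))), -1) (Function('b')(a) = Pow(Add(a, Add(Rational(11, 3), Mul(Rational(1, 3), Add(Add(Pow(a, 2), Mul(26, a)), a)))), -1) = Pow(Add(a, Add(Rational(11, 3), Mul(Rational(1, 3), Add(Pow(a, 2), Mul(27, a))))), -1) = Pow(Add(a, Add(Rational(11, 3), Add(Mul(9, a), Mul(Rational(1, 3), Pow(a, 2))))), -1) = Pow(Add(a, Add(Rational(11, 3), Mul(9, a), Mul(Rational(1, 3), Pow(a, 2)))), -1) = Pow(Add(Rational(11, 3), Mul(10, a), Mul(Rational(1, 3), Pow(a, 2))), -1))
Add(Function('b')(-225), Q) = Add(Mul(3, Pow(Add(11, Pow(-225, 2), Mul(30, -225)), -1)), 208081) = Add(Mul(3, Pow(Add(11, 50625, -6750), -1)), 208081) = Add(Mul(3, Pow(43886, -1)), 208081) = Add(Mul(3, Rational(1, 43886)), 208081) = Add(Rational(3, 43886), 208081) = Rational(9131842769, 43886)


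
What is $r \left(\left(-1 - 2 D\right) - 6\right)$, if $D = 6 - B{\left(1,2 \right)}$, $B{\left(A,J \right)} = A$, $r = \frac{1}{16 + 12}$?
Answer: $- \frac{17}{28} \approx -0.60714$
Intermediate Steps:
$r = \frac{1}{28} \approx 0.035714$
$D = 5$ ($D = 6 - 1 = 5$)
$r \left(\left(-1 - 2 D\right) - 6\right) = \frac{\left(-1 - 10\right) - 6}{28} = \frac{-11 - 6}{28} = \frac{1}{28} \left(-17\right) = - \frac{17}{28}$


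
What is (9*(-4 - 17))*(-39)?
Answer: 7371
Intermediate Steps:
(9*(-4 - 17))*(-39) = (9*(-21))*(-39) = -189*(-39) = 7371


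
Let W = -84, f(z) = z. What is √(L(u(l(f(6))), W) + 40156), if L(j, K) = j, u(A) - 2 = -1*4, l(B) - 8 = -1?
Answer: √40154 ≈ 200.38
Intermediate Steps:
l(B) = 7 (l(B) = 8 - 1 = 7)
u(A) = -2 (u(A) = 2 - 1*4 = 2 - 4 = -2)
√(L(u(l(f(6))), W) + 40156) = √(-2 + 40156) = √40154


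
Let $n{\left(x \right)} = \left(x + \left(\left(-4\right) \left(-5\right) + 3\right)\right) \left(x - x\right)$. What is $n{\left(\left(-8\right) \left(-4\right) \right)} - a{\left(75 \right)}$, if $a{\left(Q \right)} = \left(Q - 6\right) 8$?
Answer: $-552$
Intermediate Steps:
$a{\left(Q \right)} = -48 + 8 Q$ ($a{\left(Q \right)} = \left(-6 + Q\right) 8 = -48 + 8 Q$)
$n{\left(x \right)} = 0$ ($n{\left(x \right)} = \left(x + \left(20 + 3\right)\right) 0 = \left(x + 23\right) 0 = \left(23 + x\right) 0 = 0$)
$n{\left(\left(-8\right) \left(-4\right) \right)} - a{\left(75 \right)} = 0 - \left(-48 + 8 \cdot 75\right) = 0 - \left(-48 + 600\right) = 0 - 552 = -552$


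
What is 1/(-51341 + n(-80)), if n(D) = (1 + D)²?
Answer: -1/45100 ≈ -2.2173e-5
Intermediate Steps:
1/(-51341 + n(-80)) = 1/(-51341 + (1 - 80)²) = 1/(-51341 + (-79)²) = 1/(-51341 + 6241) = 1/(-45100) = -1/45100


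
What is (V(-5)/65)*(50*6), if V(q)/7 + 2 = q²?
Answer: 9660/13 ≈ 743.08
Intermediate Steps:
V(q) = -14 + 7*q²
(V(-5)/65)*(50*6) = ((-14 + 7*(-5)²)/65)*(50*6) = ((-14 + 7*25)*(1/65))*300 = ((-14 + 175)*(1/65))*300 = (161*(1/65))*300 = (161/65)*300 = 9660/13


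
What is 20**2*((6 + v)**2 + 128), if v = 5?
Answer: 99600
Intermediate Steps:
20**2*((6 + v)**2 + 128) = 20**2*((6 + 5)**2 + 128) = 400*(11**2 + 128) = 400*(121 + 128) = 400*249 = 99600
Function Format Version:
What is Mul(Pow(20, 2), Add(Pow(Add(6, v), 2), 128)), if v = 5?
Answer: 99600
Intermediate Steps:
Mul(Pow(20, 2), Add(Pow(Add(6, v), 2), 128)) = Mul(Pow(20, 2), Add(Pow(Add(6, 5), 2), 128)) = Mul(400, Add(Pow(11, 2), 128)) = Mul(400, Add(121, 128)) = Mul(400, 249) = 99600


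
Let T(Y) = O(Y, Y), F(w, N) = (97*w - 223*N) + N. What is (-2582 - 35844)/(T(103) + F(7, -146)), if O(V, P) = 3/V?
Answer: -1978939/1704188 ≈ -1.1612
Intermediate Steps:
F(w, N) = -222*N + 97*w (F(w, N) = (-223*N + 97*w) + N = -222*N + 97*w)
T(Y) = 3/Y
(-2582 - 35844)/(T(103) + F(7, -146)) = (-2582 - 35844)/(3/103 + (-222*(-146) + 97*7)) = -38426/(3*(1/103) + (32412 + 679)) = -38426/(3/103 + 33091) = -38426/3408376/103 = -38426*103/3408376 = -1978939/1704188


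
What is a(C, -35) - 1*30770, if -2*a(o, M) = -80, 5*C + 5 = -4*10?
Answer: -30730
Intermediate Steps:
C = -9 (C = -1 + (-4*10)/5 = -1 + (1/5)*(-40) = -1 - 8 = -9)
a(o, M) = 40 (a(o, M) = -1/2*(-80) = 40)
a(C, -35) - 1*30770 = 40 - 1*30770 = 40 - 30770 = -30730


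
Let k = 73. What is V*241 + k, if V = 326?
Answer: 78639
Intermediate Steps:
V*241 + k = 326*241 + 73 = 78566 + 73 = 78639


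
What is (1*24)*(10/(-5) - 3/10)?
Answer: -276/5 ≈ -55.200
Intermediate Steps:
(1*24)*(10/(-5) - 3/10) = 24*(10*(-⅕) - 3*⅒) = 24*(-2 - 3/10) = 24*(-23/10) = -276/5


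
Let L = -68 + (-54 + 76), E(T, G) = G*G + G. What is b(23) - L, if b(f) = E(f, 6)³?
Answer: 74134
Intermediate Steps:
E(T, G) = G + G² (E(T, G) = G² + G = G + G²)
b(f) = 74088 (b(f) = (6*(1 + 6))³ = (6*7)³ = 42³ = 74088)
L = -46 (L = -68 + 22 = -46)
b(23) - L = 74088 - 1*(-46) = 74088 + 46 = 74134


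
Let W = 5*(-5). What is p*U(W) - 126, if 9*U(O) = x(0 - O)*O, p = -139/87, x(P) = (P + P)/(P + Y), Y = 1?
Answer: -1195679/10179 ≈ -117.47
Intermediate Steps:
x(P) = 2*P/(1 + P) (x(P) = (P + P)/(P + 1) = (2*P)/(1 + P) = 2*P/(1 + P))
W = -25
p = -139/87 (p = -139*1/87 = -139/87 ≈ -1.5977)
U(O) = -2*O²/(9*(1 - O)) (U(O) = ((2*(0 - O)/(1 + (0 - O)))*O)/9 = ((2*(-O)/(1 - O))*O)/9 = ((-2*O/(1 - O))*O)/9 = (-2*O²/(1 - O))/9 = -2*O²/(9*(1 - O)))
p*U(W) - 126 = -278*(-25)²/(783*(-1 - 25)) - 126 = -278*625/(783*(-26)) - 126 = -278*625*(-1)/(783*26) - 126 = -139/87*(-625/117) - 126 = 86875/10179 - 126 = -1195679/10179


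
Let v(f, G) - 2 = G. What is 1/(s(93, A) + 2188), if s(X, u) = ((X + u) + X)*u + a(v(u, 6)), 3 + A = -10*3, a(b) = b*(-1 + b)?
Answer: -1/2805 ≈ -0.00035651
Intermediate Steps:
v(f, G) = 2 + G
A = -33 (A = -3 - 10*3 = -3 - 30 = -33)
s(X, u) = 56 + u*(u + 2*X) (s(X, u) = ((X + u) + X)*u + (2 + 6)*(-1 + (2 + 6)) = (u + 2*X)*u + 8*(-1 + 8) = u*(u + 2*X) + 8*7 = u*(u + 2*X) + 56 = 56 + u*(u + 2*X))
1/(s(93, A) + 2188) = 1/((56 + (-33)² + 2*93*(-33)) + 2188) = 1/((56 + 1089 - 6138) + 2188) = 1/(-4993 + 2188) = 1/(-2805) = -1/2805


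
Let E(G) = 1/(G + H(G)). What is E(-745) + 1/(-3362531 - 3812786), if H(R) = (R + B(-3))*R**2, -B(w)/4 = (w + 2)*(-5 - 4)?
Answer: -440650587/3110322473910590 ≈ -1.4167e-7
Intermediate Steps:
B(w) = 72 + 36*w (B(w) = -4*(w + 2)*(-5 - 4) = -4*(2 + w)*(-9) = -4*(-18 - 9*w) = 72 + 36*w)
H(R) = R**2*(-36 + R) (H(R) = (R + (72 + 36*(-3)))*R**2 = (R + (72 - 108))*R**2 = (R - 36)*R**2 = (-36 + R)*R**2 = R**2*(-36 + R))
E(G) = 1/(G + G**2*(-36 + G))
E(-745) + 1/(-3362531 - 3812786) = 1/((-745)*(1 - 745*(-36 - 745))) + 1/(-3362531 - 3812786) = -1/(745*(1 - 745*(-781))) + 1/(-7175317) = -1/(745*(1 + 581845)) - 1/7175317 = -1/745/581846 - 1/7175317 = -1/745*1/581846 - 1/7175317 = -1/433475270 - 1/7175317 = -440650587/3110322473910590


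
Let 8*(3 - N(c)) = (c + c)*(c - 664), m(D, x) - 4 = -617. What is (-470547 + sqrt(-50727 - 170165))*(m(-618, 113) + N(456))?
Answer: -10870576794 + 2263996*I*sqrt(23) ≈ -1.0871e+10 + 1.0858e+7*I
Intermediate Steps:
m(D, x) = -613 (m(D, x) = 4 - 617 = -613)
N(c) = 3 - c*(-664 + c)/4 (N(c) = 3 - (c + c)*(c - 664)/8 = 3 - 2*c*(-664 + c)/8 = 3 - c*(-664 + c)/4)
(-470547 + sqrt(-50727 - 170165))*(m(-618, 113) + N(456)) = (-470547 + sqrt(-50727 - 170165))*(-613 + (3 + 166*456 - 1/4*456**2)) = (-470547 + sqrt(-220892))*(-613 + (3 + 75696 - 1/4*207936)) = (-470547 + 98*I*sqrt(23))*(-613 + (3 + 75696 - 51984)) = (-470547 + 98*I*sqrt(23))*(-613 + 23715) = (-470547 + 98*I*sqrt(23))*23102 = -10870576794 + 2263996*I*sqrt(23)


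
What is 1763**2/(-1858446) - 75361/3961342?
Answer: -283013062541/167316822603 ≈ -1.6915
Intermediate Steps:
1763**2/(-1858446) - 75361/3961342 = 3108169*(-1/1858446) - 75361*1/3961342 = -3108169/1858446 - 6851/360122 = -283013062541/167316822603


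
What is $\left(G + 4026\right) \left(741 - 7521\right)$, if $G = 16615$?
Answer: $-139945980$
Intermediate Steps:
$\left(G + 4026\right) \left(741 - 7521\right) = \left(16615 + 4026\right) \left(741 - 7521\right) = 20641 \left(-6780\right) = -139945980$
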